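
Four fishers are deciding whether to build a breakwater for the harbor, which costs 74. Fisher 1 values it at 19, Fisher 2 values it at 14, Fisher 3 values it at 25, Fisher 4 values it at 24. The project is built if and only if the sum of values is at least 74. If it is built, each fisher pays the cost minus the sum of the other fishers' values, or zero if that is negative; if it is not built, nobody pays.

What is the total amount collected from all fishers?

50

Total value 82 ≥ cost 74, so it is built.
Fisher 1: others sum to 63; max(0, 74 - 63) = 11.
Fisher 2: others sum to 68; max(0, 74 - 68) = 6.
Fisher 3: others sum to 57; max(0, 74 - 57) = 17.
Fisher 4: others sum to 58; max(0, 74 - 58) = 16.
Total collected = 11 + 6 + 17 + 16 = 50.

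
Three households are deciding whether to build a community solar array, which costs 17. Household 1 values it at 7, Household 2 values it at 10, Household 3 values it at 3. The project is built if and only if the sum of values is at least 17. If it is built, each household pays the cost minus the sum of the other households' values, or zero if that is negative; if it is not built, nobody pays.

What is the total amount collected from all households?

Total value 20 ≥ cost 17, so it is built.
Household 1: others sum to 13; max(0, 17 - 13) = 4.
Household 2: others sum to 10; max(0, 17 - 10) = 7.
Household 3: others sum to 17; max(0, 17 - 17) = 0.
Total collected = 4 + 7 + 0 = 11.

11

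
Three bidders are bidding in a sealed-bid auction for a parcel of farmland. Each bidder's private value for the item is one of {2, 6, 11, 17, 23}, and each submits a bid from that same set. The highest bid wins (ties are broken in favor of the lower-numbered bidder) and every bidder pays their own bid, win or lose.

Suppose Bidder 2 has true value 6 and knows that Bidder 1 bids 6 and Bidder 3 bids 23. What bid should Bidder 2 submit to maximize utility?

2

Bid 2: loses but pays 2, utility -2.
Bid 6: loses but pays 6, utility -6.
Bid 11: loses but pays 11, utility -11.
Bid 17: loses but pays 17, utility -17.
Bid 23: wins, pays 23, utility 6 - 23 = -17.
The best choice is 2 with utility -2.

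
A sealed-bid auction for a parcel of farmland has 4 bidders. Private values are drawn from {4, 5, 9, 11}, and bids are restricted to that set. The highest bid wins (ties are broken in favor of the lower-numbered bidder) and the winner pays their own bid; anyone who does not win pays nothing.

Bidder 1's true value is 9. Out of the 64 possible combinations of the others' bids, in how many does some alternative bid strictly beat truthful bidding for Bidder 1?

8

Others bid (4, 4, 4): truth gives 0; bid 4 gives 5 > 0. Violating.
Others bid (4, 4, 5): truth gives 0; bid 5 gives 4 > 0. Violating.
Others bid (4, 5, 4): truth gives 0; bid 5 gives 4 > 0. Violating.
Others bid (4, 5, 5): truth gives 0; bid 5 gives 4 > 0. Violating.
Others bid (4, 4, 9): truth gives 0; no alternative beats it.
Others bid (4, 4, 11): truth gives 0; no alternative beats it.
(Checking all 64 profiles: 8 have a profitable deviation, 56 do not.)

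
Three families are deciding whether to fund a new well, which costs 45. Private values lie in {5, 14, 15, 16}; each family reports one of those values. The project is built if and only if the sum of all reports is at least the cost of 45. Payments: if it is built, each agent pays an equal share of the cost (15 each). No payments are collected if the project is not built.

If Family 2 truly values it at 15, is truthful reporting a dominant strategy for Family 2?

Yes

Check each profile of the others' reports and compare truth against every alternative report.
Others report (5, 5): truth gives 0, best alternative gives 0.
Others report (5, 14): truth gives 0, best alternative gives 0.
Others report (5, 15): truth gives 0, best alternative gives 0.
Others report (5, 16): truth gives 0, best alternative gives 0.
Others report (14, 5): truth gives 0, best alternative gives 0.
Others report (14, 14): truth gives 0, best alternative gives 0.
(Remaining 10 profiles checked similarly; truth is weakly best in each.)
In every case the truthful report is at least as good as any alternative, so it is a dominant strategy.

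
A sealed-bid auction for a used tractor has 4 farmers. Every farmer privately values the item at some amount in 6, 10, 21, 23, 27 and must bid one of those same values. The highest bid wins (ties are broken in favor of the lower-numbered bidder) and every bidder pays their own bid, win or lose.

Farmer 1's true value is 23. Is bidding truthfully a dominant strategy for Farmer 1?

No

Consider the case where Farmer 2 bids 6, Farmer 3 bids 6 and Farmer 4 bids 6.
Truthful bid 23: wins, pays 23, utility 23 - 23 = 0.
Bid 6 instead: wins, pays 6, utility 23 - 6 = 17.
Since 17 > 0, bidding 6 is strictly better here, so truthful bidding is not dominant.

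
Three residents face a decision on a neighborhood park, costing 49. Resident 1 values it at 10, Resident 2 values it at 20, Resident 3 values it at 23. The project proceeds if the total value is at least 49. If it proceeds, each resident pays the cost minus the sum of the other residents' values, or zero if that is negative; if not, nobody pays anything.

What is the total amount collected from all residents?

Total value 53 ≥ cost 49, so it is built.
Resident 1: others sum to 43; max(0, 49 - 43) = 6.
Resident 2: others sum to 33; max(0, 49 - 33) = 16.
Resident 3: others sum to 30; max(0, 49 - 30) = 19.
Total collected = 6 + 16 + 19 = 41.

41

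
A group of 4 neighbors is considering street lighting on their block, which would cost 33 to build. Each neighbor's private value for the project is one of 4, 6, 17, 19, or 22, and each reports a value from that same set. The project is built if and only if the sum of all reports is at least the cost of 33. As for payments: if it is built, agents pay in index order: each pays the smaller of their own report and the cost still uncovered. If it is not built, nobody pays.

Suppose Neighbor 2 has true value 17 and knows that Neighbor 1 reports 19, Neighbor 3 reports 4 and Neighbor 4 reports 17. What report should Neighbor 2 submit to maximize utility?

4

Report 4: project built, pays 4, utility 17 - 4 = 13.
Report 6: project built, pays 6, utility 17 - 6 = 11.
Report 17: project built, pays 14, utility 17 - 14 = 3.
Report 19: project built, pays 14, utility 17 - 14 = 3.
Report 22: project built, pays 14, utility 17 - 14 = 3.
The best choice is 4 with utility 13.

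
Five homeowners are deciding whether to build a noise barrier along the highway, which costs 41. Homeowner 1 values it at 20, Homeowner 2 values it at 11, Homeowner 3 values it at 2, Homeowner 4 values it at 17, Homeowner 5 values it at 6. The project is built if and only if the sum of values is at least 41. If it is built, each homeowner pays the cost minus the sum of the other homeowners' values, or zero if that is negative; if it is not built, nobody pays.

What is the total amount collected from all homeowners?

7

Total value 56 ≥ cost 41, so it is built.
Homeowner 1: others sum to 36; max(0, 41 - 36) = 5.
Homeowner 2: others sum to 45; max(0, 41 - 45) = 0.
Homeowner 3: others sum to 54; max(0, 41 - 54) = 0.
Homeowner 4: others sum to 39; max(0, 41 - 39) = 2.
Homeowner 5: others sum to 50; max(0, 41 - 50) = 0.
Total collected = 5 + 0 + 0 + 2 + 0 = 7.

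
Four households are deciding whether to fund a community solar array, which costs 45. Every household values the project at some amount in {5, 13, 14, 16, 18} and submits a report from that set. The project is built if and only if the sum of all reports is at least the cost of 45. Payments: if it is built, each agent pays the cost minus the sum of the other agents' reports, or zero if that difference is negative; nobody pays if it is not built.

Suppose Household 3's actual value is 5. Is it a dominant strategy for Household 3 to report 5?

Check each profile of the others' reports and compare truth against every alternative report.
Others report (5, 13, 14): truth gives 0, best alternative gives -8.
Others report (5, 14, 13): truth gives 0, best alternative gives -8.
Others report (13, 5, 14): truth gives 0, best alternative gives -8.
Others report (13, 14, 5): truth gives 0, best alternative gives -8.
Others report (14, 5, 13): truth gives 0, best alternative gives -8.
Others report (14, 13, 5): truth gives 0, best alternative gives -8.
(Remaining 119 profiles checked similarly; truth is weakly best in each.)
In every case the truthful report is at least as good as any alternative, so it is a dominant strategy.

Yes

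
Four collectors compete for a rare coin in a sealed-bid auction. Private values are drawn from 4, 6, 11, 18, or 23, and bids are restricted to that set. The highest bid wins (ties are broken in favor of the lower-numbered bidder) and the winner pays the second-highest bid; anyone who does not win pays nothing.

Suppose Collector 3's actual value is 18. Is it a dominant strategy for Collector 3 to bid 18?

Check each profile of the others' bids and compare truth against every alternative bid.
Others bid (4, 4, 4): truth gives 14, best alternative gives 14.
Others bid (4, 4, 6): truth gives 12, best alternative gives 12.
Others bid (4, 6, 4): truth gives 12, best alternative gives 12.
Others bid (4, 6, 6): truth gives 12, best alternative gives 12.
Others bid (6, 4, 4): truth gives 12, best alternative gives 12.
Others bid (6, 4, 6): truth gives 12, best alternative gives 12.
(Remaining 119 profiles checked similarly; truth is weakly best in each.)
In every case the truthful bid is at least as good as any alternative, so it is a dominant strategy.

Yes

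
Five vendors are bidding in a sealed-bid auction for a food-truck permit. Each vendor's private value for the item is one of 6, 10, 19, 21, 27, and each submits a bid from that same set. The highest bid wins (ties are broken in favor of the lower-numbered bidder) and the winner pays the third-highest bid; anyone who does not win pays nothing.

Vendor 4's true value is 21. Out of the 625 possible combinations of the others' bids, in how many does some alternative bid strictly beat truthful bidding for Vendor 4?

Others bid (6, 6, 6, 27): truth gives 0; bid 27 gives 15 > 0. Violating.
Others bid (6, 6, 10, 27): truth gives 0; bid 27 gives 11 > 0. Violating.
Others bid (6, 6, 19, 27): truth gives 0; bid 27 gives 2 > 0. Violating.
Others bid (6, 6, 21, 6): truth gives 0; bid 27 gives 15 > 0. Violating.
Others bid (6, 6, 6, 6): truth gives 15; no alternative beats it.
Others bid (6, 6, 6, 10): truth gives 15; no alternative beats it.
(Checking all 625 profiles: 108 have a profitable deviation, 517 do not.)

108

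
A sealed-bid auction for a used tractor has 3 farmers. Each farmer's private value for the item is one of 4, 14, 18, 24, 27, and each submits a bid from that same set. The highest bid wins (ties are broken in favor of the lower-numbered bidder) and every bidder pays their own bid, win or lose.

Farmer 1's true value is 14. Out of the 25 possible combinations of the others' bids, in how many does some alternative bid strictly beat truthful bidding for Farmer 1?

Others bid (4, 4): truth gives 0; bid 4 gives 10 > 0. Violating.
Others bid (4, 18): truth gives -14; bid 4 gives -4 > -14. Violating.
Others bid (4, 24): truth gives -14; bid 4 gives -4 > -14. Violating.
Others bid (4, 27): truth gives -14; bid 4 gives -4 > -14. Violating.
Others bid (4, 14): truth gives 0; no alternative beats it.
Others bid (14, 4): truth gives 0; no alternative beats it.
(Checking all 25 profiles: 22 have a profitable deviation, 3 do not.)

22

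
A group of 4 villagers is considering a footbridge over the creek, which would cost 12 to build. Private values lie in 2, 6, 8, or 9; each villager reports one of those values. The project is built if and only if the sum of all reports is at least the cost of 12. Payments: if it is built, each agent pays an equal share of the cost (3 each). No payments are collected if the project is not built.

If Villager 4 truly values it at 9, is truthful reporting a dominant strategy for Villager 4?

Yes

Check each profile of the others' reports and compare truth against every alternative report.
Others report (2, 2, 2): truth gives 6, best alternative gives 6.
Others report (2, 2, 6): truth gives 6, best alternative gives 6.
Others report (2, 2, 8): truth gives 6, best alternative gives 6.
Others report (2, 2, 9): truth gives 6, best alternative gives 6.
Others report (2, 6, 2): truth gives 6, best alternative gives 6.
Others report (2, 6, 6): truth gives 6, best alternative gives 6.
(Remaining 58 profiles checked similarly; truth is weakly best in each.)
In every case the truthful report is at least as good as any alternative, so it is a dominant strategy.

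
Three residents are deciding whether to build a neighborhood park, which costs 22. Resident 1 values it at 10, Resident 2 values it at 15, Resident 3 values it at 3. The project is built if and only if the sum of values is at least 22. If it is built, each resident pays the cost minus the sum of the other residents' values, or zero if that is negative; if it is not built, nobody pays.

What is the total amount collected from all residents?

13

Total value 28 ≥ cost 22, so it is built.
Resident 1: others sum to 18; max(0, 22 - 18) = 4.
Resident 2: others sum to 13; max(0, 22 - 13) = 9.
Resident 3: others sum to 25; max(0, 22 - 25) = 0.
Total collected = 4 + 9 + 0 = 13.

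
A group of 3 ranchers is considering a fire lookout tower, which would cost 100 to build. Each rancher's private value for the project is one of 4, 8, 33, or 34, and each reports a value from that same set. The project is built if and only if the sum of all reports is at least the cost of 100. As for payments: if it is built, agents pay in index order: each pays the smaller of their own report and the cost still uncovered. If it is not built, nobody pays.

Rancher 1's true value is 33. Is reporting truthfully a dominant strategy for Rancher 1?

Yes

Check each profile of the others' reports and compare truth against every alternative report.
Others report (4, 4): truth gives 0, best alternative gives 0.
Others report (4, 8): truth gives 0, best alternative gives 0.
Others report (4, 33): truth gives 0, best alternative gives 0.
Others report (4, 34): truth gives 0, best alternative gives 0.
Others report (8, 4): truth gives 0, best alternative gives 0.
Others report (8, 8): truth gives 0, best alternative gives 0.
(Remaining 10 profiles checked similarly; truth is weakly best in each.)
In every case the truthful report is at least as good as any alternative, so it is a dominant strategy.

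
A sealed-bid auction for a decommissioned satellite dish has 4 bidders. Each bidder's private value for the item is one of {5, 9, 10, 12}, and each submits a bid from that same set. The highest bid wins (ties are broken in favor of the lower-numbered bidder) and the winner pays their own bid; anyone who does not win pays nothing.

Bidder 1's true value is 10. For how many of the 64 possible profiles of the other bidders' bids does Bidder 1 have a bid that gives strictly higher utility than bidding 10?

8

Others bid (5, 5, 5): truth gives 0; bid 5 gives 5 > 0. Violating.
Others bid (5, 5, 9): truth gives 0; bid 9 gives 1 > 0. Violating.
Others bid (5, 9, 5): truth gives 0; bid 9 gives 1 > 0. Violating.
Others bid (5, 9, 9): truth gives 0; bid 9 gives 1 > 0. Violating.
Others bid (5, 5, 10): truth gives 0; no alternative beats it.
Others bid (5, 5, 12): truth gives 0; no alternative beats it.
(Checking all 64 profiles: 8 have a profitable deviation, 56 do not.)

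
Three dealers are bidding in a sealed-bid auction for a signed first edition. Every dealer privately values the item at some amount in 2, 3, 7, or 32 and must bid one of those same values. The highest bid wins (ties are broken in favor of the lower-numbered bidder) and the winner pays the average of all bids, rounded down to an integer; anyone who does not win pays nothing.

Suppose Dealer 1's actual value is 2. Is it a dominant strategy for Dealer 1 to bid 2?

Check each profile of the others' bids and compare truth against every alternative bid.
Others bid (3, 3): truth gives 0, best alternative gives -1.
Others bid (2, 2): truth gives 0, best alternative gives 0.
Others bid (2, 3): truth gives 0, best alternative gives 0.
Others bid (2, 7): truth gives 0, best alternative gives 0.
Others bid (2, 32): truth gives 0, best alternative gives 0.
Others bid (3, 2): truth gives 0, best alternative gives 0.
(Remaining 10 profiles checked similarly; truth is weakly best in each.)
In every case the truthful bid is at least as good as any alternative, so it is a dominant strategy.

Yes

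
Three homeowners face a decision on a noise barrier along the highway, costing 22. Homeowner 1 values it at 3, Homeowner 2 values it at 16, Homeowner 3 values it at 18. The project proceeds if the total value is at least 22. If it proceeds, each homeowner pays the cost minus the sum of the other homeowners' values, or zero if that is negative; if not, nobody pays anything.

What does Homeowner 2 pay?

Total value 37 ≥ cost 22, so the project is built.
The other homeowners' values sum to 21.
Cost minus that sum is 22 - 21 = 1.

1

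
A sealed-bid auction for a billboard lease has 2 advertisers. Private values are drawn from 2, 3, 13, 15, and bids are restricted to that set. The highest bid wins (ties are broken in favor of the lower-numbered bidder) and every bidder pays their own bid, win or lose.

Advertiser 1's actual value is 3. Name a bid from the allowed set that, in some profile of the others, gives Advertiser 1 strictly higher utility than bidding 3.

Suppose Advertiser 2 bids 2.
Bid 3: wins, pays 3, utility 3 - 3 = 0.
Bid 2: wins, pays 2, utility 3 - 2 = 1.
So bidding 2 beats truth here (1 > 0).

2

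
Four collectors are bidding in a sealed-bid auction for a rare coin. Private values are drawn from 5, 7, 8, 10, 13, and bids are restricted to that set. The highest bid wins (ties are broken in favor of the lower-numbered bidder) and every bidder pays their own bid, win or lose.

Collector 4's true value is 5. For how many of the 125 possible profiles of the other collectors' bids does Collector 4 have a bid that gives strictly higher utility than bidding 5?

8

Others bid (5, 5, 5): truth gives -5; bid 7 gives -2 > -5. Violating.
Others bid (5, 5, 7): truth gives -5; bid 8 gives -3 > -5. Violating.
Others bid (5, 7, 5): truth gives -5; bid 8 gives -3 > -5. Violating.
Others bid (5, 7, 7): truth gives -5; bid 8 gives -3 > -5. Violating.
Others bid (5, 5, 8): truth gives -5; no alternative beats it.
Others bid (5, 5, 10): truth gives -5; no alternative beats it.
(Checking all 125 profiles: 8 have a profitable deviation, 117 do not.)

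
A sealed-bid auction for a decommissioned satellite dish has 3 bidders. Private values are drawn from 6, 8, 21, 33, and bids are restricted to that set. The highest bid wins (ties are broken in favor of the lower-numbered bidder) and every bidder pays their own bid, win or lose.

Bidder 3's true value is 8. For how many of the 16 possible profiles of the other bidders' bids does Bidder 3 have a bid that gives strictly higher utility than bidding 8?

Others bid (6, 8): truth gives -8; bid 6 gives -6 > -8. Violating.
Others bid (6, 21): truth gives -8; bid 6 gives -6 > -8. Violating.
Others bid (6, 33): truth gives -8; bid 6 gives -6 > -8. Violating.
Others bid (8, 6): truth gives -8; bid 6 gives -6 > -8. Violating.
Others bid (6, 6): truth gives 0; no alternative beats it.
(Checking all 16 profiles: 15 have a profitable deviation, 1 does not.)

15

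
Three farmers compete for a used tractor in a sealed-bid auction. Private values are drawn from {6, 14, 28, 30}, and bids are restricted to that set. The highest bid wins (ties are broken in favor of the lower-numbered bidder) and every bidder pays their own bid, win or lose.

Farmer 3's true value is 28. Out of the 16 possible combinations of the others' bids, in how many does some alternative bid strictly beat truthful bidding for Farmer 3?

Others bid (6, 6): truth gives 0; bid 14 gives 14 > 0. Violating.
Others bid (6, 28): truth gives -28; bid 30 gives -2 > -28. Violating.
Others bid (6, 30): truth gives -28; bid 6 gives -6 > -28. Violating.
Others bid (14, 28): truth gives -28; bid 30 gives -2 > -28. Violating.
Others bid (6, 14): truth gives 0; no alternative beats it.
Others bid (14, 6): truth gives 0; no alternative beats it.
(Checking all 16 profiles: 13 have a profitable deviation, 3 do not.)

13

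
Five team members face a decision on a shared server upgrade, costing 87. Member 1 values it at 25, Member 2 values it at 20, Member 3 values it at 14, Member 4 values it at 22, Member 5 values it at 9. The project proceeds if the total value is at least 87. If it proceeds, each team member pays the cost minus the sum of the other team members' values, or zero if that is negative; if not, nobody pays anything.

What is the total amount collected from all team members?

75

Total value 90 ≥ cost 87, so it is built.
Member 1: others sum to 65; max(0, 87 - 65) = 22.
Member 2: others sum to 70; max(0, 87 - 70) = 17.
Member 3: others sum to 76; max(0, 87 - 76) = 11.
Member 4: others sum to 68; max(0, 87 - 68) = 19.
Member 5: others sum to 81; max(0, 87 - 81) = 6.
Total collected = 22 + 17 + 11 + 19 + 6 = 75.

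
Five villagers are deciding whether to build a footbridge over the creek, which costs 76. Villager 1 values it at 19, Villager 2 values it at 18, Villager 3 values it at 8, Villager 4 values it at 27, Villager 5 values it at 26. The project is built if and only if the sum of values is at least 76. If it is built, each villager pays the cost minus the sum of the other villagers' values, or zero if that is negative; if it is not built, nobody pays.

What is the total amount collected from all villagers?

9

Total value 98 ≥ cost 76, so it is built.
Villager 1: others sum to 79; max(0, 76 - 79) = 0.
Villager 2: others sum to 80; max(0, 76 - 80) = 0.
Villager 3: others sum to 90; max(0, 76 - 90) = 0.
Villager 4: others sum to 71; max(0, 76 - 71) = 5.
Villager 5: others sum to 72; max(0, 76 - 72) = 4.
Total collected = 0 + 0 + 0 + 5 + 4 = 9.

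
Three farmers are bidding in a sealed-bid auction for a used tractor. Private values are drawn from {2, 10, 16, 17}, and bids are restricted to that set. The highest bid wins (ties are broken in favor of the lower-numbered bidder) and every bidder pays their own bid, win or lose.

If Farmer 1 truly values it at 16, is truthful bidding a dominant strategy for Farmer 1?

Consider the case where Farmer 2 bids 2 and Farmer 3 bids 2.
Truthful bid 16: wins, pays 16, utility 16 - 16 = 0.
Bid 2 instead: wins, pays 2, utility 16 - 2 = 14.
Since 14 > 0, bidding 2 is strictly better here, so truthful bidding is not dominant.

No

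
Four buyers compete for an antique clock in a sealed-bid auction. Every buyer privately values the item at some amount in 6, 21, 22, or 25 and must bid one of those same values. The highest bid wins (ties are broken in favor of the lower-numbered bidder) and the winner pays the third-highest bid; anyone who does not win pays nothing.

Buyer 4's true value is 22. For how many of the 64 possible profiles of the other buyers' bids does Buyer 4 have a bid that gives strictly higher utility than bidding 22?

Others bid (6, 6, 22): truth gives 0; bid 25 gives 16 > 0. Violating.
Others bid (6, 21, 22): truth gives 0; bid 25 gives 1 > 0. Violating.
Others bid (6, 22, 6): truth gives 0; bid 25 gives 16 > 0. Violating.
Others bid (6, 22, 21): truth gives 0; bid 25 gives 1 > 0. Violating.
Others bid (6, 6, 6): truth gives 16; no alternative beats it.
Others bid (6, 6, 21): truth gives 16; no alternative beats it.
(Checking all 64 profiles: 12 have a profitable deviation, 52 do not.)

12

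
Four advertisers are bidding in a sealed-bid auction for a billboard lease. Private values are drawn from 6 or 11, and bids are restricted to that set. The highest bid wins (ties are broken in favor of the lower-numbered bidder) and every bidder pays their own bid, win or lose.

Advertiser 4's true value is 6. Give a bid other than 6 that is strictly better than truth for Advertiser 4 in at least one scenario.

11

Suppose Advertiser 1 bids 6, Advertiser 2 bids 6 and Advertiser 3 bids 6.
Bid 6: loses but pays 6, utility -6.
Bid 11: wins, pays 11, utility 6 - 11 = -5.
So bidding 11 beats truth here (-5 > -6).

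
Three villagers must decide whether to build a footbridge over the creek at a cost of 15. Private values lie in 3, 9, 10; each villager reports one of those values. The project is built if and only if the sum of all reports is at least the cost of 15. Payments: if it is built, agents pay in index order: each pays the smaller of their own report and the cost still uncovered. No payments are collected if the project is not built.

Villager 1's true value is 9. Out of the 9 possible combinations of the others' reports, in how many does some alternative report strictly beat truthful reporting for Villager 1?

Others report (3, 9): truth gives 0; report 3 gives 6 > 0. Violating.
Others report (3, 10): truth gives 0; report 3 gives 6 > 0. Violating.
Others report (9, 3): truth gives 0; report 3 gives 6 > 0. Violating.
Others report (9, 9): truth gives 0; report 3 gives 6 > 0. Violating.
Others report (3, 3): truth gives 0; no alternative beats it.
(Checking all 9 profiles: 8 have a profitable deviation, 1 does not.)

8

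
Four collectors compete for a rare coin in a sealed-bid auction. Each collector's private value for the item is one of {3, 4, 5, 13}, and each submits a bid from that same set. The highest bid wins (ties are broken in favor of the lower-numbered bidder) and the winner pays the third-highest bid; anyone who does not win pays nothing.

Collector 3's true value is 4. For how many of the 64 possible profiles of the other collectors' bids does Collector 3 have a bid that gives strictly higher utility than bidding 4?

Others bid (3, 3, 5): truth gives 0; bid 5 gives 1 > 0. Violating.
Others bid (3, 3, 13): truth gives 0; bid 13 gives 1 > 0. Violating.
Others bid (3, 4, 3): truth gives 0; bid 5 gives 1 > 0. Violating.
Others bid (3, 5, 3): truth gives 0; bid 13 gives 1 > 0. Violating.
Others bid (3, 3, 3): truth gives 1; no alternative beats it.
Others bid (3, 3, 4): truth gives 1; no alternative beats it.
(Checking all 64 profiles: 6 have a profitable deviation, 58 do not.)

6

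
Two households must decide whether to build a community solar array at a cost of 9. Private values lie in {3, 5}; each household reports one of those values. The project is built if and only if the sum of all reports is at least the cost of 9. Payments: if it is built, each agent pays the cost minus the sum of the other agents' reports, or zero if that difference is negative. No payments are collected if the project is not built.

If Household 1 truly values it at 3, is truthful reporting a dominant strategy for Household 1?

Yes

Check each profile of the others' reports and compare truth against every alternative report.
Others report (5): truth gives 0, best alternative gives -1.
Others report (3): truth gives 0, best alternative gives 0.
In every case the truthful report is at least as good as any alternative, so it is a dominant strategy.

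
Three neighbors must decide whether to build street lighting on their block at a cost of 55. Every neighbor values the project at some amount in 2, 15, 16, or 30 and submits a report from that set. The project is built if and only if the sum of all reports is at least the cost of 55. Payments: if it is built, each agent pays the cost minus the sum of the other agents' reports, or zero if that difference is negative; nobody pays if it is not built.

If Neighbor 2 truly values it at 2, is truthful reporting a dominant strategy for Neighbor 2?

Check each profile of the others' reports and compare truth against every alternative report.
Others report (15, 30): truth gives 0, best alternative gives -8.
Others report (30, 15): truth gives 0, best alternative gives -8.
Others report (16, 30): truth gives 0, best alternative gives -7.
Others report (30, 16): truth gives 0, best alternative gives -7.
Others report (30, 30): truth gives 2, best alternative gives 2.
Others report (2, 2): truth gives 0, best alternative gives 0.
(Remaining 10 profiles checked similarly; truth is weakly best in each.)
In every case the truthful report is at least as good as any alternative, so it is a dominant strategy.

Yes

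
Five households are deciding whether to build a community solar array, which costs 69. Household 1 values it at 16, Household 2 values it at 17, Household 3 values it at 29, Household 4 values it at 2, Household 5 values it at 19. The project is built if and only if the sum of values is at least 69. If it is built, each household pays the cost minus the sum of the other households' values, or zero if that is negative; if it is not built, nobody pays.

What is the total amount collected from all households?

Total value 83 ≥ cost 69, so it is built.
Household 1: others sum to 67; max(0, 69 - 67) = 2.
Household 2: others sum to 66; max(0, 69 - 66) = 3.
Household 3: others sum to 54; max(0, 69 - 54) = 15.
Household 4: others sum to 81; max(0, 69 - 81) = 0.
Household 5: others sum to 64; max(0, 69 - 64) = 5.
Total collected = 2 + 3 + 15 + 0 + 5 = 25.

25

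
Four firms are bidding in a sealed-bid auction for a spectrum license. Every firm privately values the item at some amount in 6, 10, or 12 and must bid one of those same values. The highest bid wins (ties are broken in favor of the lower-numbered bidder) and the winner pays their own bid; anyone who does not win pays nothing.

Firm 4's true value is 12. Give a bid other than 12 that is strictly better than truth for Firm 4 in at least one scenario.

Suppose Firm 1 bids 6, Firm 2 bids 6 and Firm 3 bids 6.
Bid 12: wins, pays 12, utility 12 - 12 = 0.
Bid 10: wins, pays 10, utility 12 - 10 = 2.
So bidding 10 beats truth here (2 > 0).

10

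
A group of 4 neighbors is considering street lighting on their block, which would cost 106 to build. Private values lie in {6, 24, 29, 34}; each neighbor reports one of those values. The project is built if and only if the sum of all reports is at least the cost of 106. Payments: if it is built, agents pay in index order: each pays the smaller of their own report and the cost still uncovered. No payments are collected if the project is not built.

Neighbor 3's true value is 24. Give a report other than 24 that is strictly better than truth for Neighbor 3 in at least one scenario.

6

Suppose Neighbor 1 reports 34, Neighbor 2 reports 34 and Neighbor 4 reports 34.
Report 24: project built, pays 24, utility 24 - 24 = 0.
Report 6: project built, pays 6, utility 24 - 6 = 18.
So reporting 6 beats truth here (18 > 0).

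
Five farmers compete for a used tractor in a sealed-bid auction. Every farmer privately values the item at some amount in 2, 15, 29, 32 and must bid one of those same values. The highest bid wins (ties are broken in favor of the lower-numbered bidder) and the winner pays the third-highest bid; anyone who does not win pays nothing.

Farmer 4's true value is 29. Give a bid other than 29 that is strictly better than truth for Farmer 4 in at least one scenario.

Suppose Farmer 1 bids 2, Farmer 2 bids 2, Farmer 3 bids 2 and Farmer 5 bids 32.
Bid 29: loses, pays 0, utility 0.
Bid 32: wins, pays 2, utility 29 - 2 = 27.
So bidding 32 beats truth here (27 > 0).

32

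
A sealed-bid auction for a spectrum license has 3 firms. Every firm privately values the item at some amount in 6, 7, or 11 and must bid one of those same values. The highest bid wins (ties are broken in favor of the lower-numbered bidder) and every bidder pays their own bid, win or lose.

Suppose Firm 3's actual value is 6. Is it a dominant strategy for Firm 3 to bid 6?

No

Consider the case where Firm 1 bids 6 and Firm 2 bids 6.
Truthful bid 6: loses but pays 6, utility -6.
Bid 7 instead: wins, pays 7, utility 6 - 7 = -1.
Since -1 > -6, bidding 7 is strictly better here, so truthful bidding is not dominant.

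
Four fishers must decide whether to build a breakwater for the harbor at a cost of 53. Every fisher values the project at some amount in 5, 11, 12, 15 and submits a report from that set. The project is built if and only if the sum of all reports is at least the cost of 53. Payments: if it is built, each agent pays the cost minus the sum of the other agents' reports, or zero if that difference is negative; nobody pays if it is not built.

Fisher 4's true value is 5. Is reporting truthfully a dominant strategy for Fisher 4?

Yes

Check each profile of the others' reports and compare truth against every alternative report.
Others report (12, 15, 15): truth gives 0, best alternative gives -6.
Others report (15, 12, 15): truth gives 0, best alternative gives -6.
Others report (15, 15, 12): truth gives 0, best alternative gives -6.
Others report (15, 15, 15): truth gives 0, best alternative gives -3.
Others report (5, 5, 5): truth gives 0, best alternative gives 0.
Others report (5, 5, 11): truth gives 0, best alternative gives 0.
(Remaining 58 profiles checked similarly; truth is weakly best in each.)
In every case the truthful report is at least as good as any alternative, so it is a dominant strategy.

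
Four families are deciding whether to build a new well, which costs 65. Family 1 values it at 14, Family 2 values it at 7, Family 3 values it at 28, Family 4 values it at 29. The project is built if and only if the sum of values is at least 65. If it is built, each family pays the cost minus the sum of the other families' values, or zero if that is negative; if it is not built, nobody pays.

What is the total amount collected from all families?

32

Total value 78 ≥ cost 65, so it is built.
Family 1: others sum to 64; max(0, 65 - 64) = 1.
Family 2: others sum to 71; max(0, 65 - 71) = 0.
Family 3: others sum to 50; max(0, 65 - 50) = 15.
Family 4: others sum to 49; max(0, 65 - 49) = 16.
Total collected = 1 + 0 + 15 + 16 = 32.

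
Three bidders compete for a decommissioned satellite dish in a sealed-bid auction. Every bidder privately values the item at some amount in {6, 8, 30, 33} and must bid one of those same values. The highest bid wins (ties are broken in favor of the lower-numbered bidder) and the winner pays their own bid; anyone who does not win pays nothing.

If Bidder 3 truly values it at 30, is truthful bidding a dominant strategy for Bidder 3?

Consider the case where Bidder 1 bids 6 and Bidder 2 bids 6.
Truthful bid 30: wins, pays 30, utility 30 - 30 = 0.
Bid 8 instead: wins, pays 8, utility 30 - 8 = 22.
Since 22 > 0, bidding 8 is strictly better here, so truthful bidding is not dominant.

No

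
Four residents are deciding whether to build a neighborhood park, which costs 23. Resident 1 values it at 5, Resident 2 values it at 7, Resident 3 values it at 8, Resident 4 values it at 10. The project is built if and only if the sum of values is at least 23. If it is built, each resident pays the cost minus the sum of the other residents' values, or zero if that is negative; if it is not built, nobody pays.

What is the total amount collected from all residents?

Total value 30 ≥ cost 23, so it is built.
Resident 1: others sum to 25; max(0, 23 - 25) = 0.
Resident 2: others sum to 23; max(0, 23 - 23) = 0.
Resident 3: others sum to 22; max(0, 23 - 22) = 1.
Resident 4: others sum to 20; max(0, 23 - 20) = 3.
Total collected = 0 + 0 + 1 + 3 = 4.

4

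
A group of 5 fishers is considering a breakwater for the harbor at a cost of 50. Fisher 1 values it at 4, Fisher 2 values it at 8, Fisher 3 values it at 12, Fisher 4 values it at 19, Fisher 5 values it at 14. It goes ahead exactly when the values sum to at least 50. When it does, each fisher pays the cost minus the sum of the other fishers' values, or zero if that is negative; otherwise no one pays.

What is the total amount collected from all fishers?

Total value 57 ≥ cost 50, so it is built.
Fisher 1: others sum to 53; max(0, 50 - 53) = 0.
Fisher 2: others sum to 49; max(0, 50 - 49) = 1.
Fisher 3: others sum to 45; max(0, 50 - 45) = 5.
Fisher 4: others sum to 38; max(0, 50 - 38) = 12.
Fisher 5: others sum to 43; max(0, 50 - 43) = 7.
Total collected = 0 + 1 + 5 + 12 + 7 = 25.

25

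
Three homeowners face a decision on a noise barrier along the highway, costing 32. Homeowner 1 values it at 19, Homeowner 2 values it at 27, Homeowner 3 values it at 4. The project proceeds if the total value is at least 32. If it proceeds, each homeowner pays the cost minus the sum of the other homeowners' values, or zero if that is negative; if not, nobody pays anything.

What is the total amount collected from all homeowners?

Total value 50 ≥ cost 32, so it is built.
Homeowner 1: others sum to 31; max(0, 32 - 31) = 1.
Homeowner 2: others sum to 23; max(0, 32 - 23) = 9.
Homeowner 3: others sum to 46; max(0, 32 - 46) = 0.
Total collected = 1 + 9 + 0 = 10.

10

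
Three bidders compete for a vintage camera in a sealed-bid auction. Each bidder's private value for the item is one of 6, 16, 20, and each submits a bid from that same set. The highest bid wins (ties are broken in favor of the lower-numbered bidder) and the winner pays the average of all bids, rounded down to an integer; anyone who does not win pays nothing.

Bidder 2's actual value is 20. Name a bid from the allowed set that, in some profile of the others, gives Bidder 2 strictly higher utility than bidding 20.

16

Suppose Bidder 1 bids 6 and Bidder 3 bids 6.
Bid 20: wins, pays 10, utility 20 - 10 = 10.
Bid 16: wins, pays 9, utility 20 - 9 = 11.
So bidding 16 beats truth here (11 > 10).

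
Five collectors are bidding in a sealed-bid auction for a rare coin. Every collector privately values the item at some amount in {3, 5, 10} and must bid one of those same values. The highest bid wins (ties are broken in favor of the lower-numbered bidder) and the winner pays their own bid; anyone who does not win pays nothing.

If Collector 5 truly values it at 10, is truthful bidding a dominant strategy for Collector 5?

No

Consider the case where Collector 1 bids 3, Collector 2 bids 3, Collector 3 bids 3 and Collector 4 bids 3.
Truthful bid 10: wins, pays 10, utility 10 - 10 = 0.
Bid 5 instead: wins, pays 5, utility 10 - 5 = 5.
Since 5 > 0, bidding 5 is strictly better here, so truthful bidding is not dominant.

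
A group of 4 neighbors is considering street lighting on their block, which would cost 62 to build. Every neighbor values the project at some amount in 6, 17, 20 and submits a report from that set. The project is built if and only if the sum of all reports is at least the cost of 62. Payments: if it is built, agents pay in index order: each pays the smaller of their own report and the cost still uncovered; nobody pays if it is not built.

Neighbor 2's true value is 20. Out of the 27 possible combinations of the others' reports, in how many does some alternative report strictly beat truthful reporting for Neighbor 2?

11

Others report (6, 20, 20): truth gives 0; report 17 gives 3 > 0. Violating.
Others report (17, 17, 17): truth gives 0; report 17 gives 3 > 0. Violating.
Others report (17, 17, 20): truth gives 0; report 17 gives 3 > 0. Violating.
Others report (17, 20, 17): truth gives 0; report 17 gives 3 > 0. Violating.
Others report (6, 6, 6): truth gives 0; no alternative beats it.
Others report (6, 6, 17): truth gives 0; no alternative beats it.
(Checking all 27 profiles: 11 have a profitable deviation, 16 do not.)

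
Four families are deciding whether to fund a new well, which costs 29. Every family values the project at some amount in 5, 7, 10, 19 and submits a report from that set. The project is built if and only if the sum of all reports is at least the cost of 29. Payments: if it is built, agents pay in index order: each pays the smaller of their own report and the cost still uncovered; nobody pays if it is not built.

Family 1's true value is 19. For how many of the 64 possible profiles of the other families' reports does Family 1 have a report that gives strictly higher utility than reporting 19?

Others report (5, 5, 10): truth gives 0; report 10 gives 9 > 0. Violating.
Others report (5, 5, 19): truth gives 0; report 5 gives 14 > 0. Violating.
Others report (5, 7, 7): truth gives 0; report 10 gives 9 > 0. Violating.
Others report (5, 7, 10): truth gives 0; report 7 gives 12 > 0. Violating.
Others report (5, 5, 5): truth gives 0; no alternative beats it.
Others report (5, 5, 7): truth gives 0; no alternative beats it.
(Checking all 64 profiles: 60 have a profitable deviation, 4 do not.)

60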